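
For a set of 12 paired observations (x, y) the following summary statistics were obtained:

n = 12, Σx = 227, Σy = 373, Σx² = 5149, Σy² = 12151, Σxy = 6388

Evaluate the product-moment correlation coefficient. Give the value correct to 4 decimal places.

r = (nΣxy − ΣxΣy) / √[(nΣx² − (Σx)²)(nΣy² − (Σy)²)]
Numerator: 12×6388 − 227×373 = -8015
Denominator: √[(61788 − 51529)(145812 − 139129)] = √[10259 × 6683] = 8280.1508
r = -8015 / 8280.1508 ≈ -0.9680

-0.9680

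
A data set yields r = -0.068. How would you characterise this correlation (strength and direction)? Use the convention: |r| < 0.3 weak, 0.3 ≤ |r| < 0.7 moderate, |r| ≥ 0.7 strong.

r = -0.068 < 0 so the relationship is negative.
|r| = 0.068, which falls in the weak range.

weak negative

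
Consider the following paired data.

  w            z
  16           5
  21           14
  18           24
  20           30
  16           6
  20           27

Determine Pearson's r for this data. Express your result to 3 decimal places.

0.688

n = 6, Σw = 111, Σz = 106, Σw² = 2077, Σz² = 2462, Σwz = 2042
nΣwz − ΣwΣz = 12252 − 11766 = 486
nΣw² − (Σw)² = 12462 − 12321 = 141; nΣz² − (Σz)² = 14772 − 11236 = 3536
r = 486 / √(141 × 3536) = 486 / 706.0991 ≈ 0.688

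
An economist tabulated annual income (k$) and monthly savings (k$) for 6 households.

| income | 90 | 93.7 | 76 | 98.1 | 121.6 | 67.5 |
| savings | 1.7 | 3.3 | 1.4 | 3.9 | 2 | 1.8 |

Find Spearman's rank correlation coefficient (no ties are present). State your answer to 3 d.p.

0.657

Rank income: 3, 4, 2, 5, 6, 1
Rank savings: 2, 5, 1, 6, 4, 3
d = rank(income) − rank(savings): 1, -1, 1, -1, 2, -2; Σd² = 12
ρ = 1 − 6Σd² / [n(n²−1)] = 1 − 6×12 / (6×35) = 1 − 72/210 ≈ 0.657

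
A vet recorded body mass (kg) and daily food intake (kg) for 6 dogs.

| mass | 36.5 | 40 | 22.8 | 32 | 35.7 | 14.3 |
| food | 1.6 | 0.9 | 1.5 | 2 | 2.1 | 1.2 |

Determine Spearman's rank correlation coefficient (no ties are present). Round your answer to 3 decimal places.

Rank mass: 5, 6, 2, 3, 4, 1
Rank food: 4, 1, 3, 5, 6, 2
d = rank(mass) − rank(food): 1, 5, -1, -2, -2, -1; Σd² = 36
ρ = 1 − 6Σd² / [n(n²−1)] = 1 − 6×36 / (6×35) = 1 − 216/210 ≈ -0.029

-0.029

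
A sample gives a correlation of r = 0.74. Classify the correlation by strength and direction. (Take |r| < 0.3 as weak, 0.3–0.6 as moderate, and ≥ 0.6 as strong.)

strong positive

r = 0.74 > 0 so the relationship is positive.
|r| = 0.74, which falls in the strong range.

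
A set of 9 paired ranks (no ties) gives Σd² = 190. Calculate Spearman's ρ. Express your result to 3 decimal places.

-0.583

ρ = 1 − 6Σd² / [n(n²−1)] = 1 − 6×190 / (9×80)
  = 1 − 1140/720 = 1 − 1.5833 ≈ -0.583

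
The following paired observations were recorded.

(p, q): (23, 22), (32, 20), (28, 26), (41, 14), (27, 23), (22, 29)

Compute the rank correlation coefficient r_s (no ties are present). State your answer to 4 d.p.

-0.7714

Rank p: 2, 5, 4, 6, 3, 1
Rank q: 3, 2, 5, 1, 4, 6
d = rank(p) − rank(q): -1, 3, -1, 5, -1, -5; Σd² = 62
ρ = 1 − 6Σd² / [n(n²−1)] = 1 − 6×62 / (6×35) = 1 − 372/210 ≈ -0.7714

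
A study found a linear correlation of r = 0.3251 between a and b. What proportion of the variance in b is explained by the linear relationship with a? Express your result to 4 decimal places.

r² = (0.3251)² = 0.1057

0.1057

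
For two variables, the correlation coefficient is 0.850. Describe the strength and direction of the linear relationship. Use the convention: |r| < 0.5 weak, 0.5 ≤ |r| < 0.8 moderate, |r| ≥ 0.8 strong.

strong positive

r = 0.850 > 0 so the relationship is positive.
|r| = 0.850, which falls in the strong range.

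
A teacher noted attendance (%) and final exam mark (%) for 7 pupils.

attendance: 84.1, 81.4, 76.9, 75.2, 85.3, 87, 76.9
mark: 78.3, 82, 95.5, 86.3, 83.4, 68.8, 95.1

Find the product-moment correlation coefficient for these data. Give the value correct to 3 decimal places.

n = 7, Σx = 566.8, Σy = 589.4, Σx² = 46026.12, Σy² = 50155.84, Σxy = 47506.35
nΣxy − ΣxΣy = 332544.45 − 334071.92 = -1527.47
nΣx² − (Σx)² = 322182.84 − 321262.24 = 920.6; nΣy² − (Σy)² = 351090.88 − 347392.36 = 3698.52
r = -1527.47 / √(920.6 × 3698.52) = -1527.47 / 1845.2256 ≈ -0.828

-0.828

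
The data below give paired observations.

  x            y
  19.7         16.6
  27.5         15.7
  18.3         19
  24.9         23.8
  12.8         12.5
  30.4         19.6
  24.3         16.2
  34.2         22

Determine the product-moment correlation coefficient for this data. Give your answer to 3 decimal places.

0.619

n = 8, Σx = 192.1, Σy = 145.4, Σx² = 4947.37, Σy² = 2736.34, Σxy = 3600.99
nΣxy − ΣxΣy = 28807.92 − 27931.34 = 876.58
nΣx² − (Σx)² = 39578.96 − 36902.41 = 2676.55; nΣy² − (Σy)² = 21890.72 − 21141.16 = 749.56
r = 876.58 / √(2676.55 × 749.56) = 876.58 / 1416.4162 ≈ 0.619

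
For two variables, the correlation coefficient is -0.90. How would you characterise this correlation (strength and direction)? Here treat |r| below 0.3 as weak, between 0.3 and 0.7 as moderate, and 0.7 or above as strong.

strong negative

r = -0.90 < 0 so the relationship is negative.
|r| = 0.90, which falls in the strong range.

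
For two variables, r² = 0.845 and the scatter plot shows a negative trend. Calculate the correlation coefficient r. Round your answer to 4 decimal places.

|r| = √0.845 = 0.9192
The association is negative, so r = −0.9192.

-0.9192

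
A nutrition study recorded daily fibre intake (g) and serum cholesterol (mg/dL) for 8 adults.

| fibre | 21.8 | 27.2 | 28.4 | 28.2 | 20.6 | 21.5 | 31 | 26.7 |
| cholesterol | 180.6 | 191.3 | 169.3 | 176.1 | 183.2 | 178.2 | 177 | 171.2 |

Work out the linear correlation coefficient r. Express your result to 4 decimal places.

-0.3096

n = 8, Σx = 205.4, Σy = 1426.9, Σx² = 5377.38, Σy² = 254841.67, Σxy = 36577.84
nΣxy − ΣxΣy = 292622.72 − 293085.26 = -462.54
nΣx² − (Σx)² = 43019.04 − 42189.16 = 829.88; nΣy² − (Σy)² = 2038733.36 − 2036043.61 = 2689.75
r = -462.54 / √(829.88 × 2689.75) = -462.54 / 1494.0448 ≈ -0.3096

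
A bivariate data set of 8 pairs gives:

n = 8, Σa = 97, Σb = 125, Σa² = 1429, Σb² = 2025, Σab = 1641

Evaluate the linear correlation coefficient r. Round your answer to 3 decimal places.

0.930

r = (nΣab − ΣaΣb) / √[(nΣa² − (Σa)²)(nΣb² − (Σb)²)]
Numerator: 8×1641 − 97×125 = 1003
Denominator: √[(11432 − 9409)(16200 − 15625)] = √[2023 × 575] = 1078.5291
r = 1003 / 1078.5291 ≈ 0.930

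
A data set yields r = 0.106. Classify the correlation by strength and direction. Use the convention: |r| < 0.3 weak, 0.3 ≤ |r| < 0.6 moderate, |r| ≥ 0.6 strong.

weak positive

r = 0.106 > 0 so the relationship is positive.
|r| = 0.106, which falls in the weak range.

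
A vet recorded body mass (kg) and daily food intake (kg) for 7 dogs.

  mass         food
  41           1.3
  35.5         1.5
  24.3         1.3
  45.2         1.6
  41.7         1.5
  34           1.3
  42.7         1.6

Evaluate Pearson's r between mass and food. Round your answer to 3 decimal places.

0.674

n = 7, Σx = 264.4, Σy = 10.1, Σx² = 10292.96, Σy² = 14.69, Σxy = 385.53
nΣxy − ΣxΣy = 2698.71 − 2670.44 = 28.27
nΣx² − (Σx)² = 72050.72 − 69907.36 = 2143.36; nΣy² − (Σy)² = 102.83 − 102.01 = 0.82
r = 28.27 / √(2143.36 × 0.82) = 28.27 / 41.9232 ≈ 0.674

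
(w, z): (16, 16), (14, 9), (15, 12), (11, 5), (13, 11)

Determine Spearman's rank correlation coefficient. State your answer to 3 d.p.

0.900

Rank w: 5, 3, 4, 1, 2
Rank z: 5, 2, 4, 1, 3
d = rank(w) − rank(z): 0, 1, 0, 0, -1; Σd² = 2
ρ = 1 − 6Σd² / [n(n²−1)] = 1 − 6×2 / (5×24) = 1 − 12/120 ≈ 0.900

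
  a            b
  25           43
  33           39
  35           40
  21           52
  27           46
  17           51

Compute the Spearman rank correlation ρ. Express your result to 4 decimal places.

-0.8286

Rank a: 3, 5, 6, 2, 4, 1
Rank b: 3, 1, 2, 6, 4, 5
d = rank(a) − rank(b): 0, 4, 4, -4, 0, -4; Σd² = 64
ρ = 1 − 6Σd² / [n(n²−1)] = 1 − 6×64 / (6×35) = 1 − 384/210 ≈ -0.8286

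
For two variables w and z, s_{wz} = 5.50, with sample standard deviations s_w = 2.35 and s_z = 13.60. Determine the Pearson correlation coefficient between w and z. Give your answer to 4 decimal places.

0.1721

r = Cov(w,z) / (s_w · s_z) = 5.50 / (2.35 × 13.60)
  = 5.50 / 31.9600 ≈ 0.1721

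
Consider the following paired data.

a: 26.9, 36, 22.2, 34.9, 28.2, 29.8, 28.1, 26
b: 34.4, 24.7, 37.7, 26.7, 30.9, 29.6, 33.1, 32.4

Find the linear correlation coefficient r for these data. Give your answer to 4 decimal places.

-0.9677

n = 8, Σa = 232.1, Σb = 249.5, Σa² = 6879.35, Σb² = 7903.97, Σab = 7109.3
nΣab − ΣaΣb = 56874.4 − 57908.95 = -1034.55
nΣa² − (Σa)² = 55034.8 − 53870.41 = 1164.39; nΣb² − (Σb)² = 63231.76 − 62250.25 = 981.51
r = -1034.55 / √(1164.39 × 981.51) = -1034.55 / 1069.0465 ≈ -0.9677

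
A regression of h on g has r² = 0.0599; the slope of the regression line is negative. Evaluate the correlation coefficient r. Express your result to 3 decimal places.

|r| = √0.0599 = 0.245
The association is negative, so r = −0.245.

-0.245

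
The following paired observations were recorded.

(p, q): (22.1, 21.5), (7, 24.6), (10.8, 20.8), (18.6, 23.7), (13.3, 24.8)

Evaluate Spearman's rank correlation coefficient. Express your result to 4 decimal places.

Rank p: 5, 1, 2, 4, 3
Rank q: 2, 4, 1, 3, 5
d = rank(p) − rank(q): 3, -3, 1, 1, -2; Σd² = 24
ρ = 1 − 6Σd² / [n(n²−1)] = 1 − 6×24 / (5×24) = 1 − 144/120 ≈ -0.2000

-0.2000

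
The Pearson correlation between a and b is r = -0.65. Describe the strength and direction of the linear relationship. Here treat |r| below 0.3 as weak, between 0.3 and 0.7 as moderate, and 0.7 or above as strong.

r = -0.65 < 0 so the relationship is negative.
|r| = 0.65, which falls in the moderate range.

moderate negative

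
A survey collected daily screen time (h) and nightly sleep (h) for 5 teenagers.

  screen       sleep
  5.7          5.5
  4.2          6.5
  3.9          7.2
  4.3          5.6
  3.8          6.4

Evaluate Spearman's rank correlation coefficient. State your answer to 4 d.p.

-0.7000

Rank screen: 5, 3, 2, 4, 1
Rank sleep: 1, 4, 5, 2, 3
d = rank(screen) − rank(sleep): 4, -1, -3, 2, -2; Σd² = 34
ρ = 1 − 6Σd² / [n(n²−1)] = 1 − 6×34 / (5×24) = 1 − 204/120 ≈ -0.7000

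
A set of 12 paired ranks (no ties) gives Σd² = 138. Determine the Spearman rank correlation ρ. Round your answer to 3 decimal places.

0.517

ρ = 1 − 6Σd² / [n(n²−1)] = 1 − 6×138 / (12×143)
  = 1 − 828/1716 = 1 − 0.4825 ≈ 0.517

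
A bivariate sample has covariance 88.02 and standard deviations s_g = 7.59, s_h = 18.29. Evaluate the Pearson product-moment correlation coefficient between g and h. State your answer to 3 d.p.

0.634

r = Cov(g,h) / (s_g · s_h) = 88.02 / (7.59 × 18.29)
  = 88.02 / 138.8211 ≈ 0.634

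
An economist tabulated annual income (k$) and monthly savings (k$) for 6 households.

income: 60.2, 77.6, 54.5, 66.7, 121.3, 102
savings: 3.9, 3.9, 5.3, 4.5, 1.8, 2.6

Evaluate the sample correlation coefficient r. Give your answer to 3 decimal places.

-0.953

n = 6, Σx = 482.3, Σy = 22, Σx² = 42182.63, Σy² = 88.76, Σxy = 1609.96
nΣxy − ΣxΣy = 9659.76 − 10610.6 = -950.84
nΣx² − (Σx)² = 253095.78 − 232613.29 = 20482.49; nΣy² − (Σy)² = 532.56 − 484 = 48.56
r = -950.84 / √(20482.49 × 48.56) = -950.84 / 997.3112 ≈ -0.953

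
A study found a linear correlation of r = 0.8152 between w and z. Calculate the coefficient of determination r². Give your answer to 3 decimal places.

r² = (0.8152)² = 0.665

0.665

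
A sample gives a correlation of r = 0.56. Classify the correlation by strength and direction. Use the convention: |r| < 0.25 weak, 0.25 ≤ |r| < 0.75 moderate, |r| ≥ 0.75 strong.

r = 0.56 > 0 so the relationship is positive.
|r| = 0.56, which falls in the moderate range.

moderate positive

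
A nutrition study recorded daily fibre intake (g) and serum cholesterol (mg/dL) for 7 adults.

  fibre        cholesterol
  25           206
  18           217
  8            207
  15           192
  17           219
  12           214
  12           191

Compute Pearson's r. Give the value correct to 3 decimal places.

0.193

n = 7, Σx = 107, Σy = 1446, Σx² = 1815, Σy² = 299476, Σxy = 22175
nΣxy − ΣxΣy = 155225 − 154722 = 503
nΣx² − (Σx)² = 12705 − 11449 = 1256; nΣy² − (Σy)² = 2096332 − 2090916 = 5416
r = 503 / √(1256 × 5416) = 503 / 2608.1595 ≈ 0.193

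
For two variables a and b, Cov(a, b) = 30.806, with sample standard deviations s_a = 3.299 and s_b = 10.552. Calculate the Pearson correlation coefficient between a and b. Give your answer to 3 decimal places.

0.885

r = Cov(a,b) / (s_a · s_b) = 30.806 / (3.299 × 10.552)
  = 30.806 / 34.8110 ≈ 0.885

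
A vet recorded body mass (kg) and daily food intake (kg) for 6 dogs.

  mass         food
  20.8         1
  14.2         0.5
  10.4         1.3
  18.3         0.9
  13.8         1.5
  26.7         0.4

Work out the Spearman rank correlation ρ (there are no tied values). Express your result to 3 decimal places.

-0.714

Rank mass: 5, 3, 1, 4, 2, 6
Rank food: 4, 2, 5, 3, 6, 1
d = rank(mass) − rank(food): 1, 1, -4, 1, -4, 5; Σd² = 60
ρ = 1 − 6Σd² / [n(n²−1)] = 1 − 6×60 / (6×35) = 1 − 360/210 ≈ -0.714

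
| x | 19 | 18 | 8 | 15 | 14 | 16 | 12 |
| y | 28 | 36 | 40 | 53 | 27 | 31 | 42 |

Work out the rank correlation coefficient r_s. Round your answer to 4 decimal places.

Rank x: 7, 6, 1, 4, 3, 5, 2
Rank y: 2, 4, 5, 7, 1, 3, 6
d = rank(x) − rank(y): 5, 2, -4, -3, 2, 2, -4; Σd² = 78
ρ = 1 − 6Σd² / [n(n²−1)] = 1 − 6×78 / (7×48) = 1 − 468/336 ≈ -0.3929

-0.3929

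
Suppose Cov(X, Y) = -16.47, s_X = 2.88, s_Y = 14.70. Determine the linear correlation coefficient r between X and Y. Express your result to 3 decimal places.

r = Cov(X,Y) / (s_X · s_Y) = -16.47 / (2.88 × 14.70)
  = -16.47 / 42.3360 ≈ -0.389

-0.389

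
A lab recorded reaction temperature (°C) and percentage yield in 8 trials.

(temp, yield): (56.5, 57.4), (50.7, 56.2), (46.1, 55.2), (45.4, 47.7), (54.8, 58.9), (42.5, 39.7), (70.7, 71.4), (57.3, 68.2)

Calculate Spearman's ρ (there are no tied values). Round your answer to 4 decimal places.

0.9762

Rank temp: 6, 4, 3, 2, 5, 1, 8, 7
Rank yield: 5, 4, 3, 2, 6, 1, 8, 7
d = rank(temp) − rank(yield): 1, 0, 0, 0, -1, 0, 0, 0; Σd² = 2
ρ = 1 − 6Σd² / [n(n²−1)] = 1 − 6×2 / (8×63) = 1 − 12/504 ≈ 0.9762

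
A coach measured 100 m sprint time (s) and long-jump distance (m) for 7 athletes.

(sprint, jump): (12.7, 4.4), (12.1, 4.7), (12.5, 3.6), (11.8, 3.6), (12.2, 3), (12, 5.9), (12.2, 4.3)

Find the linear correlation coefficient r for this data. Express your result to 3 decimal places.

-0.135

n = 7, Σx = 85.5, Σy = 29.5, Σx² = 1044.87, Σy² = 129.67, Σxy = 360.09
nΣxy − ΣxΣy = 2520.63 − 2522.25 = -1.62
nΣx² − (Σx)² = 7314.09 − 7310.25 = 3.84; nΣy² − (Σy)² = 907.69 − 870.25 = 37.44
r = -1.62 / √(3.84 × 37.44) = -1.62 / 11.9904 ≈ -0.135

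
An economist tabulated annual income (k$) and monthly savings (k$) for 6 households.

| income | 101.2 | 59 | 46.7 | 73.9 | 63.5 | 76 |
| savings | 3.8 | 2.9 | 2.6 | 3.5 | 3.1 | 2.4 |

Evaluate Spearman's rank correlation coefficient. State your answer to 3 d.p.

0.429

Rank income: 6, 2, 1, 4, 3, 5
Rank savings: 6, 3, 2, 5, 4, 1
d = rank(income) − rank(savings): 0, -1, -1, -1, -1, 4; Σd² = 20
ρ = 1 − 6Σd² / [n(n²−1)] = 1 − 6×20 / (6×35) = 1 − 120/210 ≈ 0.429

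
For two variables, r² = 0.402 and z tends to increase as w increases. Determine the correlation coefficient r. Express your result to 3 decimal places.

0.634

|r| = √0.402 = 0.634
The association is positive, so r = 0.634.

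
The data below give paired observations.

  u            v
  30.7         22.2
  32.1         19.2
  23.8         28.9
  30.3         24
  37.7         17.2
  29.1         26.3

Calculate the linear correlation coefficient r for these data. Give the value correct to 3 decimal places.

-0.939

n = 6, Σu = 183.7, Σv = 137.8, Σu² = 5725.53, Σv² = 3260.22, Σuv = 4126.65
nΣuv − ΣuΣv = 24759.9 − 25313.86 = -553.96
nΣu² − (Σu)² = 34353.18 − 33745.69 = 607.49; nΣv² − (Σv)² = 19561.32 − 18988.84 = 572.48
r = -553.96 / √(607.49 × 572.48) = -553.96 / 589.7253 ≈ -0.939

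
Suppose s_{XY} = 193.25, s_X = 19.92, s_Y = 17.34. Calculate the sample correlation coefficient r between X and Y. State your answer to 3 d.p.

r = Cov(X,Y) / (s_X · s_Y) = 193.25 / (19.92 × 17.34)
  = 193.25 / 345.4128 ≈ 0.559

0.559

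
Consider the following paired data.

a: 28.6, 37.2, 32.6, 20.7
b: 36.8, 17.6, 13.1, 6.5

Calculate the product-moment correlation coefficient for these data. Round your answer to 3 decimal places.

n = 4, Σa = 119.1, Σb = 74, Σa² = 3693.05, Σb² = 1877.86, Σab = 2268.81
nΣab − ΣaΣb = 9075.24 − 8813.4 = 261.84
nΣa² − (Σa)² = 14772.2 − 14184.81 = 587.39; nΣb² − (Σb)² = 7511.44 − 5476 = 2035.44
r = 261.84 / √(587.39 × 2035.44) = 261.84 / 1093.4336 ≈ 0.239

0.239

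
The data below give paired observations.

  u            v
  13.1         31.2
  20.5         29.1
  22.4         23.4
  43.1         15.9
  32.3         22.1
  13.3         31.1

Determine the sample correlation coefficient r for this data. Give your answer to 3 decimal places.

-0.966

n = 6, Σu = 144.7, Σv = 152.8, Σu² = 4171.41, Σv² = 4076.24, Σuv = 3342.18
nΣuv − ΣuΣv = 20053.08 − 22110.16 = -2057.08
nΣu² − (Σu)² = 25028.46 − 20938.09 = 4090.37; nΣv² − (Σv)² = 24457.44 − 23347.84 = 1109.6
r = -2057.08 / √(4090.37 × 1109.6) = -2057.08 / 2130.4165 ≈ -0.966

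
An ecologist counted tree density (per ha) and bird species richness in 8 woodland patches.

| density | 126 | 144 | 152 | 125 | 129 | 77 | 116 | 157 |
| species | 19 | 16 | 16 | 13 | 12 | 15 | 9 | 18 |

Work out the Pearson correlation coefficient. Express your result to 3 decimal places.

n = 8, Σx = 1026, Σy = 118, Σx² = 136016, Σy² = 1816, Σxy = 15328
nΣxy − ΣxΣy = 122624 − 121068 = 1556
nΣx² − (Σx)² = 1088128 − 1052676 = 35452; nΣy² − (Σy)² = 14528 − 13924 = 604
r = 1556 / √(35452 × 604) = 1556 / 4627.4192 ≈ 0.336

0.336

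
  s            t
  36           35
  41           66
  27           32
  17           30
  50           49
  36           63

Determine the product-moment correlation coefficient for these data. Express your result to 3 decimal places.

n = 6, Σs = 207, Σt = 275, Σs² = 7791, Σt² = 13875, Σst = 10058
nΣst − ΣsΣt = 60348 − 56925 = 3423
nΣs² − (Σs)² = 46746 − 42849 = 3897; nΣt² − (Σt)² = 83250 − 75625 = 7625
r = 3423 / √(3897 × 7625) = 3423 / 5451.1123 ≈ 0.628

0.628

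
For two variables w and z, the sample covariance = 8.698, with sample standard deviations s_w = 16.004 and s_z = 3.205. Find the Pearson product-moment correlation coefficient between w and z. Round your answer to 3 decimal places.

r = Cov(w,z) / (s_w · s_z) = 8.698 / (16.004 × 3.205)
  = 8.698 / 51.2928 ≈ 0.170

0.170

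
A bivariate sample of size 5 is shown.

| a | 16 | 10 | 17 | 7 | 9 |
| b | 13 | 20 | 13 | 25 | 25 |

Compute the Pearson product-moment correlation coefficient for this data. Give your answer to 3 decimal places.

-0.972

n = 5, Σa = 59, Σb = 96, Σa² = 775, Σb² = 1988, Σab = 1029
nΣab − ΣaΣb = 5145 − 5664 = -519
nΣa² − (Σa)² = 3875 − 3481 = 394; nΣb² − (Σb)² = 9940 − 9216 = 724
r = -519 / √(394 × 724) = -519 / 534.0936 ≈ -0.972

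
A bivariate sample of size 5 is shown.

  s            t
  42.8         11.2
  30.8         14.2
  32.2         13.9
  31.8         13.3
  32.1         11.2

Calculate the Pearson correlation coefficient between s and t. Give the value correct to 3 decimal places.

n = 5, Σs = 169.7, Σt = 63.8, Σs² = 5858.97, Σt² = 822.62, Σst = 2146.76
nΣst − ΣsΣt = 10733.8 − 10826.86 = -93.06
nΣs² − (Σs)² = 29294.85 − 28798.09 = 496.76; nΣt² − (Σt)² = 4113.1 − 4070.44 = 42.66
r = -93.06 / √(496.76 × 42.66) = -93.06 / 145.5740 ≈ -0.639

-0.639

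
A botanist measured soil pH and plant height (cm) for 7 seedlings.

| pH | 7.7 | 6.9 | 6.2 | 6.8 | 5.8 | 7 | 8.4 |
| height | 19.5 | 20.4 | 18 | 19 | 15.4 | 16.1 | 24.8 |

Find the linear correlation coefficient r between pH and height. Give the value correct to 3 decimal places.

n = 7, Σx = 48.8, Σy = 133.2, Σx² = 344.78, Σy² = 2592.82, Σxy = 942.05
nΣxy − ΣxΣy = 6594.35 − 6500.16 = 94.19
nΣx² − (Σx)² = 2413.46 − 2381.44 = 32.02; nΣy² − (Σy)² = 18149.74 − 17742.24 = 407.5
r = 94.19 / √(32.02 × 407.5) = 94.19 / 114.2285 ≈ 0.825

0.825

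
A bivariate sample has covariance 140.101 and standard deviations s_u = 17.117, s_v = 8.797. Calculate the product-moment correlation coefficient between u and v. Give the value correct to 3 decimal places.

r = Cov(u,v) / (s_u · s_v) = 140.101 / (17.117 × 8.797)
  = 140.101 / 150.5782 ≈ 0.930

0.930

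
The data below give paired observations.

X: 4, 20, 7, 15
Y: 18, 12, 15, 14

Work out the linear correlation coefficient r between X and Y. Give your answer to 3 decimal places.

n = 4, ΣX = 46, ΣY = 59, ΣX² = 690, ΣY² = 889, ΣXY = 627
nΣXY − ΣXΣY = 2508 − 2714 = -206
nΣX² − (ΣX)² = 2760 − 2116 = 644; nΣY² − (ΣY)² = 3556 − 3481 = 75
r = -206 / √(644 × 75) = -206 / 219.7726 ≈ -0.937

-0.937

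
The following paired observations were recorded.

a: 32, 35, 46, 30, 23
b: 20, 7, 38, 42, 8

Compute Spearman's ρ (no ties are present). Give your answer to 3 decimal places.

Rank a: 3, 4, 5, 2, 1
Rank b: 3, 1, 4, 5, 2
d = rank(a) − rank(b): 0, 3, 1, -3, -1; Σd² = 20
ρ = 1 − 6Σd² / [n(n²−1)] = 1 − 6×20 / (5×24) = 1 − 120/120 ≈ 0.000

0.000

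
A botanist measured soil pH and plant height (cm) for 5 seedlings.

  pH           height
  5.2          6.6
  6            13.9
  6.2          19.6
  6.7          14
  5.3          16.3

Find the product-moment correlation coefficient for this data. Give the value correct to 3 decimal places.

0.455

n = 5, Σx = 29.4, Σy = 70.4, Σx² = 174.46, Σy² = 1082.62, Σxy = 419.43
nΣxy − ΣxΣy = 2097.15 − 2069.76 = 27.39
nΣx² − (Σx)² = 872.3 − 864.36 = 7.94; nΣy² − (Σy)² = 5413.1 − 4956.16 = 456.94
r = 27.39 / √(7.94 × 456.94) = 27.39 / 60.2337 ≈ 0.455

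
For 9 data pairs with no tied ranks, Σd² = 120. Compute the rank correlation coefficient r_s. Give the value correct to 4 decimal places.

ρ = 1 − 6Σd² / [n(n²−1)] = 1 − 6×120 / (9×80)
  = 1 − 720/720 = 1 − 1.00000 ≈ 0.0000

0.0000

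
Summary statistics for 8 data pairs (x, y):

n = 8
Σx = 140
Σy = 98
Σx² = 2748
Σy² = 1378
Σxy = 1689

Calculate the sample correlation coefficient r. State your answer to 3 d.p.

r = (nΣxy − ΣxΣy) / √[(nΣx² − (Σx)²)(nΣy² − (Σy)²)]
Numerator: 8×1689 − 140×98 = -208
Denominator: √[(21984 − 19600)(11024 − 9604)] = √[2384 × 1420] = 1839.9130
r = -208 / 1839.9130 ≈ -0.113

-0.113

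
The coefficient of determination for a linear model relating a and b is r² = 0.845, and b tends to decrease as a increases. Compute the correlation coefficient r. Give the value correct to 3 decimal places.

-0.919

|r| = √0.845 = 0.919
The association is negative, so r = −0.919.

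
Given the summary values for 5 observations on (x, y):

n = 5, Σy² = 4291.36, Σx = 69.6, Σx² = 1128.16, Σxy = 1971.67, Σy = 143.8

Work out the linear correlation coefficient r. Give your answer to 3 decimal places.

-0.191

r = (nΣxy − ΣxΣy) / √[(nΣx² − (Σx)²)(nΣy² − (Σy)²)]
Numerator: 5×1971.67 − 69.6×143.8 = -150.13
Denominator: √[(5640.8 − 4844.16)(21456.8 − 20678.44)] = √[796.64 × 778.36] = 787.4470
r = -150.13 / 787.4470 ≈ -0.191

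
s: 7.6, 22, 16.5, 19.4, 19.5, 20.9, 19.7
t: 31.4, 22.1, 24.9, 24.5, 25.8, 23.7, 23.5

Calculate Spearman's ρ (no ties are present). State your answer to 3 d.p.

Rank s: 1, 7, 2, 3, 4, 6, 5
Rank t: 7, 1, 5, 4, 6, 3, 2
d = rank(s) − rank(t): -6, 6, -3, -1, -2, 3, 3; Σd² = 104
ρ = 1 − 6Σd² / [n(n²−1)] = 1 − 6×104 / (7×48) = 1 − 624/336 ≈ -0.857

-0.857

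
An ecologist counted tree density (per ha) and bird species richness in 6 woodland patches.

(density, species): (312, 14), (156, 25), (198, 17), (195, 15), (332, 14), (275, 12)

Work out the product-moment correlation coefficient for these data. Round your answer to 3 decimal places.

-0.741

n = 6, Σx = 1468, Σy = 97, Σx² = 384758, Σy² = 1675, Σxy = 22507
nΣxy − ΣxΣy = 135042 − 142396 = -7354
nΣx² − (Σx)² = 2308548 − 2155024 = 153524; nΣy² − (Σy)² = 10050 − 9409 = 641
r = -7354 / √(153524 × 641) = -7354 / 9920.1252 ≈ -0.741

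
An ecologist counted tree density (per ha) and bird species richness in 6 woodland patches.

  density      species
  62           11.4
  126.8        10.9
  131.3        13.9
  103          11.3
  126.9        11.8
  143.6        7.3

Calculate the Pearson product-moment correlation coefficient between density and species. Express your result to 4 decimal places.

n = 6, Σx = 693.6, Σy = 66.6, Σx² = 84495.5, Σy² = 762.2, Σxy = 7623.59
nΣxy − ΣxΣy = 45741.54 − 46193.76 = -452.22
nΣx² − (Σx)² = 506973 − 481080.96 = 25892.04; nΣy² − (Σy)² = 4573.2 − 4435.56 = 137.64
r = -452.22 / √(25892.04 × 137.64) = -452.22 / 1887.7978 ≈ -0.2395

-0.2395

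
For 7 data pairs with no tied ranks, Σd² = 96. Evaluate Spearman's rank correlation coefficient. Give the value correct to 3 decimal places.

ρ = 1 − 6Σd² / [n(n²−1)] = 1 − 6×96 / (7×48)
  = 1 − 576/336 = 1 − 1.7143 ≈ -0.714

-0.714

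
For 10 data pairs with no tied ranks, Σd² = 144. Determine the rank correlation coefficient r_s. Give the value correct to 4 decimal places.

ρ = 1 − 6Σd² / [n(n²−1)] = 1 − 6×144 / (10×99)
  = 1 − 864/990 = 1 − 0.87273 ≈ 0.1273

0.1273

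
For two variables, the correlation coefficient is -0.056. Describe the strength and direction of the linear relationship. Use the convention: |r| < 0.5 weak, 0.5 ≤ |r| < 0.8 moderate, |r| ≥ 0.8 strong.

r = -0.056 < 0 so the relationship is negative.
|r| = 0.056, which falls in the weak range.

weak negative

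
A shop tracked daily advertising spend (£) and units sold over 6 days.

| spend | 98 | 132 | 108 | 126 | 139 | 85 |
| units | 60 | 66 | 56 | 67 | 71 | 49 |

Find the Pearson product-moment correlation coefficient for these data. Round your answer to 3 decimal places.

n = 6, Σx = 688, Σy = 369, Σx² = 81114, Σy² = 23023, Σxy = 43116
nΣxy − ΣxΣy = 258696 − 253872 = 4824
nΣx² − (Σx)² = 486684 − 473344 = 13340; nΣy² − (Σy)² = 138138 − 136161 = 1977
r = 4824 / √(13340 × 1977) = 4824 / 5135.4825 ≈ 0.939

0.939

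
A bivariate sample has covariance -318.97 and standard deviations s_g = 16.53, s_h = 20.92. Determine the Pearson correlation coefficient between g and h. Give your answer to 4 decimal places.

-0.9224

r = Cov(g,h) / (s_g · s_h) = -318.97 / (16.53 × 20.92)
  = -318.97 / 345.8076 ≈ -0.9224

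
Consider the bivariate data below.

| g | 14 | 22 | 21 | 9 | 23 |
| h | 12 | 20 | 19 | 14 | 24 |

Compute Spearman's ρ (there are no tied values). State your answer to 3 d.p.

0.900

Rank g: 2, 4, 3, 1, 5
Rank h: 1, 4, 3, 2, 5
d = rank(g) − rank(h): 1, 0, 0, -1, 0; Σd² = 2
ρ = 1 − 6Σd² / [n(n²−1)] = 1 − 6×2 / (5×24) = 1 − 12/120 ≈ 0.900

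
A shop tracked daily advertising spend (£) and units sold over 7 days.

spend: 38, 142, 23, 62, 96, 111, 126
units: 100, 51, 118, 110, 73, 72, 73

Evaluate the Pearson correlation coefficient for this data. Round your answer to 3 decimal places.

-0.942

n = 7, Σx = 598, Σy = 597, Σx² = 63394, Σy² = 54467, Σxy = 44774
nΣxy − ΣxΣy = 313418 − 357006 = -43588
nΣx² − (Σx)² = 443758 − 357604 = 86154; nΣy² − (Σy)² = 381269 − 356409 = 24860
r = -43588 / √(86154 × 24860) = -43588 / 46279.4602 ≈ -0.942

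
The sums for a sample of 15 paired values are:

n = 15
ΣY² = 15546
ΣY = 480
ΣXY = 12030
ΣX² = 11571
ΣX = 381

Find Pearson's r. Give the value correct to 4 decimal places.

r = (nΣXY − ΣXΣY) / √[(nΣX² − (ΣX)²)(nΣY² − (ΣY)²)]
Numerator: 15×12030 − 381×480 = -2430
Denominator: √[(173565 − 145161)(233190 − 230400)] = √[28404 × 2790] = 8902.0874
r = -2430 / 8902.0874 ≈ -0.2730

-0.2730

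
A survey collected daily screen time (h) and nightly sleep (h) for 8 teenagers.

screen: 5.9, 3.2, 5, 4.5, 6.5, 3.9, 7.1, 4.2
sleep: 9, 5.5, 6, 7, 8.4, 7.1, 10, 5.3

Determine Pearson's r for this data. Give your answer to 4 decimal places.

0.8693

n = 8, Σx = 40.3, Σy = 58.3, Σx² = 215.81, Σy² = 445.31, Σxy = 307.75
nΣxy − ΣxΣy = 2462 − 2349.49 = 112.51
nΣx² − (Σx)² = 1726.48 − 1624.09 = 102.39; nΣy² − (Σy)² = 3562.48 − 3398.89 = 163.59
r = 112.51 / √(102.39 × 163.59) = 112.51 / 129.4217 ≈ 0.8693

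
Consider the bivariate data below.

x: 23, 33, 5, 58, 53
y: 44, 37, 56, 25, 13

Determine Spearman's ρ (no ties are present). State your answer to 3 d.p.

Rank x: 2, 3, 1, 5, 4
Rank y: 4, 3, 5, 2, 1
d = rank(x) − rank(y): -2, 0, -4, 3, 3; Σd² = 38
ρ = 1 − 6Σd² / [n(n²−1)] = 1 − 6×38 / (5×24) = 1 − 228/120 ≈ -0.900

-0.900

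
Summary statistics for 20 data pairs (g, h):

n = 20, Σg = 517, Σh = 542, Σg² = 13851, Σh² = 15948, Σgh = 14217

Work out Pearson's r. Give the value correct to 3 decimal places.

r = (nΣgh − ΣgΣh) / √[(nΣg² − (Σg)²)(nΣh² − (Σh)²)]
Numerator: 20×14217 − 517×542 = 4126
Denominator: √[(277020 − 267289)(318960 − 293764)] = √[9731 × 25196] = 15658.2974
r = 4126 / 15658.2974 ≈ 0.264

0.264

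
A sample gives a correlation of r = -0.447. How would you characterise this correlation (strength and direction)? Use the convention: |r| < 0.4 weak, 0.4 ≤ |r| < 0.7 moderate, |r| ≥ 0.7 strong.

moderate negative

r = -0.447 < 0 so the relationship is negative.
|r| = 0.447, which falls in the moderate range.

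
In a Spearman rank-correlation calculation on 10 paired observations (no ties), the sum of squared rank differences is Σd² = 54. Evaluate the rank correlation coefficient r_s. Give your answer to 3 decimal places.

ρ = 1 − 6Σd² / [n(n²−1)] = 1 − 6×54 / (10×99)
  = 1 − 324/990 = 1 − 0.3273 ≈ 0.673

0.673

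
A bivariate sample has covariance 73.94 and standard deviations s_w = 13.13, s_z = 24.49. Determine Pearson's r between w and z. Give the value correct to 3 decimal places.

0.230

r = Cov(w,z) / (s_w · s_z) = 73.94 / (13.13 × 24.49)
  = 73.94 / 321.5537 ≈ 0.230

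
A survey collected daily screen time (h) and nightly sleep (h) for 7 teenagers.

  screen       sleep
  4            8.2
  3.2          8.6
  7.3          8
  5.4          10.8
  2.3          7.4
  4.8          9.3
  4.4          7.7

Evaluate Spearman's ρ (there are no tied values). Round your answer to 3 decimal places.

Rank screen: 3, 2, 7, 6, 1, 5, 4
Rank sleep: 4, 5, 3, 7, 1, 6, 2
d = rank(screen) − rank(sleep): -1, -3, 4, -1, 0, -1, 2; Σd² = 32
ρ = 1 − 6Σd² / [n(n²−1)] = 1 − 6×32 / (7×48) = 1 − 192/336 ≈ 0.429

0.429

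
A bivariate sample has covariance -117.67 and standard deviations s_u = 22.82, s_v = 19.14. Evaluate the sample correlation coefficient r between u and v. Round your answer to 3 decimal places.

r = Cov(u,v) / (s_u · s_v) = -117.67 / (22.82 × 19.14)
  = -117.67 / 436.7748 ≈ -0.269

-0.269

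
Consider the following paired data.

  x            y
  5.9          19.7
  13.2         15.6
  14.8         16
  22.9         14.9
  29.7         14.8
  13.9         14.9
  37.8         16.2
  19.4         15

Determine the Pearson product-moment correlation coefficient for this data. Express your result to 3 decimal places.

-0.461

n = 8, Σx = 157.6, Σy = 127.1, Σx² = 3833, Σy² = 2037.95, Σxy = 2450.19
nΣxy − ΣxΣy = 19601.52 − 20030.96 = -429.44
nΣx² − (Σx)² = 30664 − 24837.76 = 5826.24; nΣy² − (Σy)² = 16303.6 − 16154.41 = 149.19
r = -429.44 / √(5826.24 × 149.19) = -429.44 / 932.3179 ≈ -0.461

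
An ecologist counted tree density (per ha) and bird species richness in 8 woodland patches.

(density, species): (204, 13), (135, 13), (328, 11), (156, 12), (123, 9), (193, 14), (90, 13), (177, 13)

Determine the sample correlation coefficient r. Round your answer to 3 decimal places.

n = 8, Σx = 1406, Σy = 98, Σx² = 283568, Σy² = 1218, Σxy = 17167
nΣxy − ΣxΣy = 137336 − 137788 = -452
nΣx² − (Σx)² = 2268544 − 1976836 = 291708; nΣy² − (Σy)² = 9744 − 9604 = 140
r = -452 / √(291708 × 140) = -452 / 6390.5493 ≈ -0.071

-0.071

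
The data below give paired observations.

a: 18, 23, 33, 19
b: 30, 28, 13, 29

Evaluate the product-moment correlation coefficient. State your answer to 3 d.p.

n = 4, Σa = 93, Σb = 100, Σa² = 2303, Σb² = 2694, Σab = 2164
nΣab − ΣaΣb = 8656 − 9300 = -644
nΣa² − (Σa)² = 9212 − 8649 = 563; nΣb² − (Σb)² = 10776 − 10000 = 776
r = -644 / √(563 × 776) = -644 / 660.9750 ≈ -0.974

-0.974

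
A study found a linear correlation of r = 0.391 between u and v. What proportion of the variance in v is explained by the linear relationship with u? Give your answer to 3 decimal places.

r² = (0.391)² = 0.153

0.153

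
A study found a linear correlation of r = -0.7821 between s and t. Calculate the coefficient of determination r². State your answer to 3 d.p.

0.612

r² = (-0.7821)² = 0.612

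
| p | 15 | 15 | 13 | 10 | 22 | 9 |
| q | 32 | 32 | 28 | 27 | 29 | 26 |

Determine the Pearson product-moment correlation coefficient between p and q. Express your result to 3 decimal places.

0.510

n = 6, Σp = 84, Σq = 174, Σp² = 1284, Σq² = 5078, Σpq = 2466
nΣpq − ΣpΣq = 14796 − 14616 = 180
nΣp² − (Σp)² = 7704 − 7056 = 648; nΣq² − (Σq)² = 30468 − 30276 = 192
r = 180 / √(648 × 192) = 180 / 352.7265 ≈ 0.510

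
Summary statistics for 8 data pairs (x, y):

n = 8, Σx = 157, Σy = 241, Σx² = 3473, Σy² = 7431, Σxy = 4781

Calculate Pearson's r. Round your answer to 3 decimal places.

r = (nΣxy − ΣxΣy) / √[(nΣx² − (Σx)²)(nΣy² − (Σy)²)]
Numerator: 8×4781 − 157×241 = 411
Denominator: √[(27784 − 24649)(59448 − 58081)] = √[3135 × 1367] = 2070.1558
r = 411 / 2070.1558 ≈ 0.199

0.199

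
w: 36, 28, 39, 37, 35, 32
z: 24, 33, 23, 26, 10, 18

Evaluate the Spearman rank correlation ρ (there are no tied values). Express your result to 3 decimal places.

-0.086

Rank w: 4, 1, 6, 5, 3, 2
Rank z: 4, 6, 3, 5, 1, 2
d = rank(w) − rank(z): 0, -5, 3, 0, 2, 0; Σd² = 38
ρ = 1 − 6Σd² / [n(n²−1)] = 1 − 6×38 / (6×35) = 1 − 228/210 ≈ -0.086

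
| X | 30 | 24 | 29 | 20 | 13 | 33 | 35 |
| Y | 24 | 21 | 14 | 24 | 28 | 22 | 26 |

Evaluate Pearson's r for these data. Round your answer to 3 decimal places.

-0.330

n = 7, ΣX = 184, ΣY = 159, ΣX² = 5200, ΣY² = 3733, ΣXY = 4110
nΣXY − ΣXΣY = 28770 − 29256 = -486
nΣX² − (ΣX)² = 36400 − 33856 = 2544; nΣY² − (ΣY)² = 26131 − 25281 = 850
r = -486 / √(2544 × 850) = -486 / 1470.5101 ≈ -0.330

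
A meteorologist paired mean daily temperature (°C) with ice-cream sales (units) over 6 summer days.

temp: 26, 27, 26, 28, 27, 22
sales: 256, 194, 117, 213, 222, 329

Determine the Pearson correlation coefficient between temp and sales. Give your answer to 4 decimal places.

-0.6457

n = 6, Σx = 156, Σy = 1331, Σx² = 4078, Σy² = 319755, Σxy = 34132
nΣxy − ΣxΣy = 204792 − 207636 = -2844
nΣx² − (Σx)² = 24468 − 24336 = 132; nΣy² − (Σy)² = 1918530 − 1771561 = 146969
r = -2844 / √(132 × 146969) = -2844 / 4404.5327 ≈ -0.6457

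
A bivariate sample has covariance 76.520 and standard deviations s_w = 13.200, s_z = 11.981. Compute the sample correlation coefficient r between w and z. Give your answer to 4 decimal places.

r = Cov(w,z) / (s_w · s_z) = 76.520 / (13.200 × 11.981)
  = 76.520 / 158.1492 ≈ 0.4838

0.4838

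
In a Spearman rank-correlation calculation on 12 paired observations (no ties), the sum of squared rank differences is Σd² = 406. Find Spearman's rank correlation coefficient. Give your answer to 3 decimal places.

-0.420

ρ = 1 − 6Σd² / [n(n²−1)] = 1 − 6×406 / (12×143)
  = 1 − 2436/1716 = 1 − 1.4196 ≈ -0.420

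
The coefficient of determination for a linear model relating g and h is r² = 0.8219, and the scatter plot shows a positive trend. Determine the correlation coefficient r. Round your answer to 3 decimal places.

0.907

|r| = √0.8219 = 0.907
The association is positive, so r = 0.907.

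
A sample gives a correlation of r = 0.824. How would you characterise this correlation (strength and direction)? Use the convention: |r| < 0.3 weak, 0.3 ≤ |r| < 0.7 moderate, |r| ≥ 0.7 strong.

strong positive

r = 0.824 > 0 so the relationship is positive.
|r| = 0.824, which falls in the strong range.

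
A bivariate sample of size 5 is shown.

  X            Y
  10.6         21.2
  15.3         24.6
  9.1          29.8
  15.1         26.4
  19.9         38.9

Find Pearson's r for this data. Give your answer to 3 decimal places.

n = 5, ΣX = 70, ΣY = 140.9, ΣX² = 1053.28, ΣY² = 4152.81, ΣXY = 2045.03
nΣXY − ΣXΣY = 10225.15 − 9863 = 362.15
nΣX² − (ΣX)² = 5266.4 − 4900 = 366.4; nΣY² − (ΣY)² = 20764.05 − 19852.81 = 911.24
r = 362.15 / √(366.4 × 911.24) = 362.15 / 577.8221 ≈ 0.627

0.627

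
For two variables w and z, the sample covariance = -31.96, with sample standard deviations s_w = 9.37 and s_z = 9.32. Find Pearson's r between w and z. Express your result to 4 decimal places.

-0.3660

r = Cov(w,z) / (s_w · s_z) = -31.96 / (9.37 × 9.32)
  = -31.96 / 87.3284 ≈ -0.3660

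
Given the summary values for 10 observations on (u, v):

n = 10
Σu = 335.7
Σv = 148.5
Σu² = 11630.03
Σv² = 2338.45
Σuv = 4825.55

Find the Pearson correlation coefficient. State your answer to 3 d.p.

-0.728

r = (nΣuv − ΣuΣv) / √[(nΣu² − (Σu)²)(nΣv² − (Σv)²)]
Numerator: 10×4825.55 − 335.7×148.5 = -1595.95
Denominator: √[(116300.3 − 112694.49)(23384.5 − 22052.25)] = √[3605.81 × 1332.25] = 2191.7665
r = -1595.95 / 2191.7665 ≈ -0.728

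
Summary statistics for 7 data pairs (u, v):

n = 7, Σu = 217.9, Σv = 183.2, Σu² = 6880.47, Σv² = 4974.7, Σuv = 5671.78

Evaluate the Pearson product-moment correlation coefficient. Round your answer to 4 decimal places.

r = (nΣuv − ΣuΣv) / √[(nΣu² − (Σu)²)(nΣv² − (Σv)²)]
Numerator: 7×5671.78 − 217.9×183.2 = -216.82
Denominator: √[(48163.29 − 47480.41)(34822.9 − 33562.24)] = √[682.88 × 1260.66] = 927.8359
r = -216.82 / 927.8359 ≈ -0.2337

-0.2337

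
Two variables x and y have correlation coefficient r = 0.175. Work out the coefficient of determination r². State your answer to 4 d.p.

r² = (0.175)² = 0.0306

0.0306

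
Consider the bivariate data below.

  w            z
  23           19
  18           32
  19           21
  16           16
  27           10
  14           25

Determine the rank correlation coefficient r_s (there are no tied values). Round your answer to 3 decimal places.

Rank w: 5, 3, 4, 2, 6, 1
Rank z: 3, 6, 4, 2, 1, 5
d = rank(w) − rank(z): 2, -3, 0, 0, 5, -4; Σd² = 54
ρ = 1 − 6Σd² / [n(n²−1)] = 1 − 6×54 / (6×35) = 1 − 324/210 ≈ -0.543

-0.543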